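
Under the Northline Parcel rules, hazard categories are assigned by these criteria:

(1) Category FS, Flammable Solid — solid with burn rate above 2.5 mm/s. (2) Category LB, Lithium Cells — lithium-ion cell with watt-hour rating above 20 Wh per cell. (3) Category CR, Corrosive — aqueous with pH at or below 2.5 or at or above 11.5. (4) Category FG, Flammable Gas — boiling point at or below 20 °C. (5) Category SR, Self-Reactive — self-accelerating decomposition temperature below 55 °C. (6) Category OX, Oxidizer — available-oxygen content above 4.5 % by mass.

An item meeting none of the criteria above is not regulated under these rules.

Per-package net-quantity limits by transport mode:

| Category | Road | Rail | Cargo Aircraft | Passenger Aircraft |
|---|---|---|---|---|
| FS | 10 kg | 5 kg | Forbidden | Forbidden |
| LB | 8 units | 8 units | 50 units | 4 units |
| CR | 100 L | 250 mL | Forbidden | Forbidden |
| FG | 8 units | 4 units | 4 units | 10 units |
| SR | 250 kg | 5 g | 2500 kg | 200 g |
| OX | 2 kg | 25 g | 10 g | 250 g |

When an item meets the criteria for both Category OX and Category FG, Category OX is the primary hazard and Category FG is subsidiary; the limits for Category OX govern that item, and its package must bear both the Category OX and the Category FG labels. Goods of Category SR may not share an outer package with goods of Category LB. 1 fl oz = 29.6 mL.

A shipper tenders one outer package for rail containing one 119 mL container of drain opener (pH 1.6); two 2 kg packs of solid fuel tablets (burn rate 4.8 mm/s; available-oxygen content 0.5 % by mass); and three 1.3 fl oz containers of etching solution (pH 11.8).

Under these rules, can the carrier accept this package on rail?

Yes

pH 1.6 meets the Category CR criterion (Corrosive), so the drain opener is Category CR.
The solid fuel tablets have burn rate 4.8 mm/s, which is > 2.5 mm/s, so they are Category FS (Flammable Solid).
With pH 11.8 (≥ 11.5), the etching solution falls in Category CR.
Category FS quantity: two 2 kg packs = 4 kg.
4 kg is within the rail limit of 5 kg for Category FS.
Total Category CR: 119 mL + (three 1.3 fl oz containers = 115.44 mL) = 234.44 mL.
That is within the Category CR rail limit of 250 mL.
The segregation rule (Category SR with Category LB) does not apply to Category FS with Category CR.
Every hazard category is within its rail limit and no segregation rule is violated.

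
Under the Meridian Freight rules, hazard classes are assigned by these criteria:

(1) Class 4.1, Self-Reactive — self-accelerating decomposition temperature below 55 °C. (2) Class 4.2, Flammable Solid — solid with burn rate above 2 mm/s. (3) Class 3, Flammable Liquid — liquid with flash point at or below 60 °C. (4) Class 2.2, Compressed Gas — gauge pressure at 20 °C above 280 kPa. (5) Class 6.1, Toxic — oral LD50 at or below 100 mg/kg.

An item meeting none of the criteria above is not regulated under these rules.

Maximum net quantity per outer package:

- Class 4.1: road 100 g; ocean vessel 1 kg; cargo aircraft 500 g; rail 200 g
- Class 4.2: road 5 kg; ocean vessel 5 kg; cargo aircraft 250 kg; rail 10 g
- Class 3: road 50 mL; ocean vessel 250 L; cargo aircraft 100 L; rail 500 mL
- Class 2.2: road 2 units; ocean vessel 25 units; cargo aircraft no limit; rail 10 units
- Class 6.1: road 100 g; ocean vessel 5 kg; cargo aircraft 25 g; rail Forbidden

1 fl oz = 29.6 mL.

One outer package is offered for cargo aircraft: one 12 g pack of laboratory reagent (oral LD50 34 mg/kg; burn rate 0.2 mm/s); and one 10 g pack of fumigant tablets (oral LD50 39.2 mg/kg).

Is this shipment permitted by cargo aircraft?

With oral LD50 34 mg/kg (≤ 100 mg/kg), the laboratory reagent falls in Class 6.1.
With oral LD50 39.2 mg/kg (≤ 100 mg/kg), the fumigant tablets fall in Class 6.1.
Class 6.1 net quantity: 12 g + 10 g = 22 g.
That is within the Class 6.1 cargo aircraft limit of 25 g.

Yes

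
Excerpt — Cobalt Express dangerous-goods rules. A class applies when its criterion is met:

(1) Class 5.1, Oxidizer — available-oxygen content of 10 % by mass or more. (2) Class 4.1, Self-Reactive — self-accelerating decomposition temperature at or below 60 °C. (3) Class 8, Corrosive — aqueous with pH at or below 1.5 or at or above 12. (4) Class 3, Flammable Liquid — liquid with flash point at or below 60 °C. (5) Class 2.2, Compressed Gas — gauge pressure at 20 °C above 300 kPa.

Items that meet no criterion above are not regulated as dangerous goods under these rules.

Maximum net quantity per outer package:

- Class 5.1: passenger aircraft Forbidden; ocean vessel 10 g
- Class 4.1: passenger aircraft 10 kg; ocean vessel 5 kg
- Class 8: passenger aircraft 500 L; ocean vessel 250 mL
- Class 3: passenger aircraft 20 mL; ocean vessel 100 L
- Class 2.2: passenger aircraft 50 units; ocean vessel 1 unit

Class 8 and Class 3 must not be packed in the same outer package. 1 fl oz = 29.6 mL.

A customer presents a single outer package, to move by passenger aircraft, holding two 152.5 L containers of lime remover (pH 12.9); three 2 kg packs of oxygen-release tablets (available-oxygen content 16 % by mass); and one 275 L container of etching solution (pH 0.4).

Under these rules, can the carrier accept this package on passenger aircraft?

No

The lime remover has pH 12.9, which is ≥ 12, so it is Class 8 (Corrosive).
Oxygen-release tablets: available-oxygen content 16 % by mass ≥ 10 % by mass → Class 5.1 (Oxidizer).
The etching solution has pH 0.4, which is ≤ 1.5, so it is Class 8 (Corrosive).
Total Class 8: (two 152.5 L containers = 305 L) + 275 L = 580 L.
580 L exceeds the passenger aircraft limit of 500 L for Class 8.
Class 5.1 quantity: three 2 kg packs = 6 kg.
By passenger aircraft, Class 5.1 is Forbidden regardless of quantity.
The segregation rule (Class 8 with Class 3) does not apply to Class 8 with Class 5.1.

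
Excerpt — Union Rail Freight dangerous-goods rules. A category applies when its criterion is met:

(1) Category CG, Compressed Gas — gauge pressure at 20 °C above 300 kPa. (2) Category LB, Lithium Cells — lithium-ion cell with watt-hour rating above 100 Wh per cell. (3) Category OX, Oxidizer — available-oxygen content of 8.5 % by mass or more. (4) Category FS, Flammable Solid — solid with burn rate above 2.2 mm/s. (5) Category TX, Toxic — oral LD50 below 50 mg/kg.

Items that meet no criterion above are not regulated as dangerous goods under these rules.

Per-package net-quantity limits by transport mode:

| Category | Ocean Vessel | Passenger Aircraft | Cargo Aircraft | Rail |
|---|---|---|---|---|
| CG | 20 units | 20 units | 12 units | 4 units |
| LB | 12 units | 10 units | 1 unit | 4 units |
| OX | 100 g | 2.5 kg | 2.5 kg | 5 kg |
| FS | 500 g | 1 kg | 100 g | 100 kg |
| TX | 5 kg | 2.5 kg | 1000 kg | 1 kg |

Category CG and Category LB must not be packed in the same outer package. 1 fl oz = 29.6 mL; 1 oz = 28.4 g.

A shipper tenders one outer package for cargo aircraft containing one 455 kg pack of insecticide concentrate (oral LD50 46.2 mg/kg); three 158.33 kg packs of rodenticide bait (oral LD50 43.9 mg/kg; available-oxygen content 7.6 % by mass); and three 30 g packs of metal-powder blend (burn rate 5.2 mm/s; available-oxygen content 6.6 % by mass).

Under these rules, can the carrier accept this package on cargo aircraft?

Insecticide concentrate: oral LD50 46.2 mg/kg < 50 mg/kg → Category TX (Toxic).
Oral LD50 43.9 mg/kg meets the Category TX criterion (Toxic), so the rodenticide bait is Category TX.
Burn rate 5.2 mm/s meets the Category FS criterion (Flammable Solid), so the metal-powder blend is Category FS.
Total Category TX: 455 kg + (three 158.33 kg packs = 474.99 kg) = 929.99 kg.
929.99 kg is within the cargo aircraft limit of 1000 kg for Category TX.
Category FS quantity: three 30 g packs = 90 g.
90 g ≤ 100 g (cargo aircraft limit, Category FS) — within limit.
The segregation rule (Category CG with Category LB) does not apply to Category TX with Category FS.
Every hazard category is within its cargo aircraft limit and no segregation rule is violated.

Yes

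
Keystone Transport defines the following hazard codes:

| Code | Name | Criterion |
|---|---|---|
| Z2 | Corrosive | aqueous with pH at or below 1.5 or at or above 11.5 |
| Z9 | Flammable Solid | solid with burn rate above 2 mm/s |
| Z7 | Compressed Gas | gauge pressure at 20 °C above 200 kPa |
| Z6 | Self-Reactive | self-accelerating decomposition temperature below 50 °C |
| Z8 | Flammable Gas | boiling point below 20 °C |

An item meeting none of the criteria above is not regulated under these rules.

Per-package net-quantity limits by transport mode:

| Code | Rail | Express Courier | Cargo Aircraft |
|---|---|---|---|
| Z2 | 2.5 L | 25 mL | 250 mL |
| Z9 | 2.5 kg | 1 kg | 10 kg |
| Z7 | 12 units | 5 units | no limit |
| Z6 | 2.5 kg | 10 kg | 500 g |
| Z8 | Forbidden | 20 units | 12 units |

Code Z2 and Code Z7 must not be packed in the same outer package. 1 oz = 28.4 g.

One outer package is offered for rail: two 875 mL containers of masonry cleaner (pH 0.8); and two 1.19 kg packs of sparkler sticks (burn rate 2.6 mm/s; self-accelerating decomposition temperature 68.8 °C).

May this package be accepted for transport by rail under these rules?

Yes

With pH 0.8 (≤ 1.5), the masonry cleaner falls in Code Z2.
Burn rate 2.6 mm/s meets the Code Z9 criterion (Flammable Solid), so the sparkler sticks are Code Z9.
Code Z2 quantity: two 875 mL containers = 1.75 L.
1.75 L is within the rail limit of 2.5 L for Code Z2.
Code Z9 quantity: two 1.19 kg packs = 2.38 kg.
2.38 kg is within the rail limit of 2.5 kg for Code Z9.
The segregation rule (Code Z2 with Code Z7) does not apply to Code Z2 with Code Z9.
Every hazard code is within its rail limit and no segregation rule is violated.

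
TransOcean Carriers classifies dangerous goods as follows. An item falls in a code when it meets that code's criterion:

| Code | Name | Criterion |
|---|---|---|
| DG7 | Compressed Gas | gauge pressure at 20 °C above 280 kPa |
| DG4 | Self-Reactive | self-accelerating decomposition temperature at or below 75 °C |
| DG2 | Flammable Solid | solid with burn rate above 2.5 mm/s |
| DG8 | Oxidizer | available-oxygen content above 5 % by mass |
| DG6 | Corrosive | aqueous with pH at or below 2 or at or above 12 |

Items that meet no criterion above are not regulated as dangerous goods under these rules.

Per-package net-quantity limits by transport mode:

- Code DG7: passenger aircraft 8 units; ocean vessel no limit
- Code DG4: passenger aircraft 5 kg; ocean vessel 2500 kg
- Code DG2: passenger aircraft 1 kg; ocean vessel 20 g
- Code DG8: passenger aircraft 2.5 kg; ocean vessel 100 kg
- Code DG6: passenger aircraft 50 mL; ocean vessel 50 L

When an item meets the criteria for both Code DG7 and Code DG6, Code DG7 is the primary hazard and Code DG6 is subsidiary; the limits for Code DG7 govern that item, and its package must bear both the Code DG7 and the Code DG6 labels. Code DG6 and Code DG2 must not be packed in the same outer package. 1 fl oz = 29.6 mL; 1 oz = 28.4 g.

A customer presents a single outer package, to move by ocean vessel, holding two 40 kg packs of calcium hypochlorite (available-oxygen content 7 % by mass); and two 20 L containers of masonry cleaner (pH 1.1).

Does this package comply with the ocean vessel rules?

Yes

The calcium hypochlorite has available-oxygen content 7 % by mass, which is > 5 % by mass, so it is Code DG8 (Oxidizer).
With pH 1.1 (≤ 2), the masonry cleaner falls in Code DG6.
Code DG6 quantity: two 20 L containers = 40 L.
That is within the Code DG6 ocean vessel limit of 50 L.
Code DG8 quantity: two 40 kg packs = 80 kg.
80 kg is within the ocean vessel limit of 100 kg for Code DG8.
The segregation rule (Code DG6 with Code DG2) does not apply to Code DG6 with Code DG8.
Every hazard code is within its ocean vessel limit and no segregation rule is violated.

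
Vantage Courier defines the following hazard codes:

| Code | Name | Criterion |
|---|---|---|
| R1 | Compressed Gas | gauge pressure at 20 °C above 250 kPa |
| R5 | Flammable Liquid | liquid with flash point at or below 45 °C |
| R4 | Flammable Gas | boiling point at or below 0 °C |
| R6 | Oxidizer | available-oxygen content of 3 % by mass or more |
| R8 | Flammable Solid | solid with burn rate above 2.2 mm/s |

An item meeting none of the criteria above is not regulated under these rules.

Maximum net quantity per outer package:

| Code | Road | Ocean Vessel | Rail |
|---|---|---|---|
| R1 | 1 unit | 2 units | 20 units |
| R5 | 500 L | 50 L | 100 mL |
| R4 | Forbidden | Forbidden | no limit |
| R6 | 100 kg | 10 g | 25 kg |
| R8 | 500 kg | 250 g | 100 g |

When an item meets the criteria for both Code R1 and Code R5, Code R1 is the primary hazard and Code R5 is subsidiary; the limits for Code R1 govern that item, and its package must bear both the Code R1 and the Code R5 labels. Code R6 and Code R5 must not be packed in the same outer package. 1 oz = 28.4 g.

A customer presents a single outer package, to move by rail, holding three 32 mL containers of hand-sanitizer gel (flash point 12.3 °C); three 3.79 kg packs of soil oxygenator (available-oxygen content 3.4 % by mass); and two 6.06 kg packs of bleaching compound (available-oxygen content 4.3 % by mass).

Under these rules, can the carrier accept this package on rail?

The hand-sanitizer gel has flash point 12.3 °C, which is ≤ 45 °C, so it is Code R5 (Flammable Liquid).
Soil oxygenator: available-oxygen content 3.4 % by mass ≥ 3 % by mass → Code R6 (Oxidizer).
With available-oxygen content 4.3 % by mass (≥ 3 % by mass), the bleaching compound falls in Code R6.
Total Code R6: (three 3.79 kg packs = 11.37 kg) + (two 6.06 kg packs = 12.12 kg) = 23.49 kg.
23.49 kg ≤ 25 kg (rail limit, Code R6) — within limit.
Code R5 quantity: three 32 mL containers = 96 mL.
96 mL is within the rail limit of 100 mL for Code R5.
Code R6 and Code R5 may not share an outer package.

No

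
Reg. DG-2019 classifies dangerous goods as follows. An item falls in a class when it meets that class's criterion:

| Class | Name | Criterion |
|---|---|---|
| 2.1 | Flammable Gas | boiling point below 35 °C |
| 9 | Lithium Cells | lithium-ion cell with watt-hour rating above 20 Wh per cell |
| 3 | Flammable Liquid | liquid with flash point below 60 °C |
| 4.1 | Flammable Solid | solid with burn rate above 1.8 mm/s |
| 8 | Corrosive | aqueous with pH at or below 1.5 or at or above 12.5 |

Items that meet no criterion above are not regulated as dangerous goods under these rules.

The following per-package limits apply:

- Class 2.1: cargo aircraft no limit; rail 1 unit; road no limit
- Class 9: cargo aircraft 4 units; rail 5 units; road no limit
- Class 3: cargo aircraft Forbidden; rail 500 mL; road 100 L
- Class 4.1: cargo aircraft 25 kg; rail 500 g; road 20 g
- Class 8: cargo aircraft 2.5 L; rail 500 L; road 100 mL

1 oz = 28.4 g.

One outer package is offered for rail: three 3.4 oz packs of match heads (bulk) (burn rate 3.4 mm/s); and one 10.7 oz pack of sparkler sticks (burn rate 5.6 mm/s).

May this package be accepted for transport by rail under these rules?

No

The match heads (bulk) have burn rate 3.4 mm/s, which is > 1.8 mm/s, so they are Class 4.1 (Flammable Solid).
With burn rate 5.6 mm/s (> 1.8 mm/s), the sparkler sticks fall in Class 4.1.
Total Class 4.1: (three 3.4 oz packs = 289.68 g) + (one 10.7 oz pack = 303.88 g) = 593.56 g.
That exceeds the Class 4.1 rail limit of 500 g.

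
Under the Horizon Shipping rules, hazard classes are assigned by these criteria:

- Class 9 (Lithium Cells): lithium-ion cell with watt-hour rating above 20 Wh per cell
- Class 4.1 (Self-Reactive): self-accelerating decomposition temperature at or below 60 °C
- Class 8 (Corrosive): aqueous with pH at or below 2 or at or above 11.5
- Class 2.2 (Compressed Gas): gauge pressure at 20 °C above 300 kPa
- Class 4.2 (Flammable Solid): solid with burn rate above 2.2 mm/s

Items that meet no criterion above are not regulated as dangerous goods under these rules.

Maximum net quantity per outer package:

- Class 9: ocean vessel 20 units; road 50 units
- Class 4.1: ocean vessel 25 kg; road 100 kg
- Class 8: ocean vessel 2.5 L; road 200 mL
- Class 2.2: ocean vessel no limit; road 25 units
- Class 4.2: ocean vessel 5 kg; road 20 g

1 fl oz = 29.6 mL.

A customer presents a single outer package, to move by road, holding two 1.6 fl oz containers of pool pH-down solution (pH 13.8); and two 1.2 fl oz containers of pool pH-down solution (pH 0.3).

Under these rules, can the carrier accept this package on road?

With pH 13.8 (≥ 11.5), the pool pH-down solution falls in Class 8.
With pH 0.3 (≤ 2), the pool pH-down solution falls in Class 8.
Class 8 net quantity: (two 1.6 fl oz containers = 94.72 mL) + (two 1.2 fl oz containers = 71.04 mL) = 165.76 mL.
165.76 mL is within the road limit of 200 mL for Class 8.

Yes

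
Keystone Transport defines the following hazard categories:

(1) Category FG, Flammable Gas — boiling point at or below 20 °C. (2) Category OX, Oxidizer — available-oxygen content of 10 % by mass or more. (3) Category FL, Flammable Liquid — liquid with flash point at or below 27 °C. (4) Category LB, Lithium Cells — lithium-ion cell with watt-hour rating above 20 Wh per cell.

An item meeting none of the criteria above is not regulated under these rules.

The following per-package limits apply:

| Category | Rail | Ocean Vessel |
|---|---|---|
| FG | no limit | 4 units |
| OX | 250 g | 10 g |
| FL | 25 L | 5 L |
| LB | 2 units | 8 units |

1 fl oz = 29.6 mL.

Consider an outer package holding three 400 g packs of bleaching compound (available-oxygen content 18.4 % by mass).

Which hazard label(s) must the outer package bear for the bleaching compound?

With available-oxygen content 18.4 % by mass (≥ 10 % by mass), the bleaching compound falls in Category OX.
Only the Category OX label is required.

Category OX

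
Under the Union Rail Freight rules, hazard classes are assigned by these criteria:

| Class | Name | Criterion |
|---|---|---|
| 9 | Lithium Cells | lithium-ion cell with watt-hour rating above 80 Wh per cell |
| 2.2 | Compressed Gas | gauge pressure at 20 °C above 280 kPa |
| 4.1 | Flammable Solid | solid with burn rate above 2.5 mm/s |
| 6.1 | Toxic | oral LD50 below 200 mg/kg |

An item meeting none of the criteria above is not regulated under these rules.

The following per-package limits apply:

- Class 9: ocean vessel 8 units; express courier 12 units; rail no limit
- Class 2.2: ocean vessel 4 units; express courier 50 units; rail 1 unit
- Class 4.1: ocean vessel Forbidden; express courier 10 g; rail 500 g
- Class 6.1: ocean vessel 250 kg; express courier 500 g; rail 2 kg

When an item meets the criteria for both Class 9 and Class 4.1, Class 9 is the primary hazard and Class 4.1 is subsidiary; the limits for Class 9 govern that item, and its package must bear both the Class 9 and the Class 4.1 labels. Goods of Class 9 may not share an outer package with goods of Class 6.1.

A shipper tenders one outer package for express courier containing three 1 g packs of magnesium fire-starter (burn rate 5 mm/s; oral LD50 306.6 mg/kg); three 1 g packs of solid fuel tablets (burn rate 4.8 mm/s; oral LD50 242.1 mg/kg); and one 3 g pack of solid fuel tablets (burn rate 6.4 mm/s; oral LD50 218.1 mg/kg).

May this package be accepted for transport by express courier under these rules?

Burn rate 5 mm/s meets the Class 4.1 criterion (Flammable Solid), so the magnesium fire-starter is Class 4.1.
With burn rate 4.8 mm/s (> 2.5 mm/s), the solid fuel tablets fall in Class 4.1.
The solid fuel tablets have burn rate 6.4 mm/s, which is > 2.5 mm/s, so they are Class 4.1 (Flammable Solid).
Class 4.1 net quantity: (three 1 g packs = 3 g) + (three 1 g packs = 3 g) + 3 g = 9 g.
That is within the Class 4.1 express courier limit of 10 g.

Yes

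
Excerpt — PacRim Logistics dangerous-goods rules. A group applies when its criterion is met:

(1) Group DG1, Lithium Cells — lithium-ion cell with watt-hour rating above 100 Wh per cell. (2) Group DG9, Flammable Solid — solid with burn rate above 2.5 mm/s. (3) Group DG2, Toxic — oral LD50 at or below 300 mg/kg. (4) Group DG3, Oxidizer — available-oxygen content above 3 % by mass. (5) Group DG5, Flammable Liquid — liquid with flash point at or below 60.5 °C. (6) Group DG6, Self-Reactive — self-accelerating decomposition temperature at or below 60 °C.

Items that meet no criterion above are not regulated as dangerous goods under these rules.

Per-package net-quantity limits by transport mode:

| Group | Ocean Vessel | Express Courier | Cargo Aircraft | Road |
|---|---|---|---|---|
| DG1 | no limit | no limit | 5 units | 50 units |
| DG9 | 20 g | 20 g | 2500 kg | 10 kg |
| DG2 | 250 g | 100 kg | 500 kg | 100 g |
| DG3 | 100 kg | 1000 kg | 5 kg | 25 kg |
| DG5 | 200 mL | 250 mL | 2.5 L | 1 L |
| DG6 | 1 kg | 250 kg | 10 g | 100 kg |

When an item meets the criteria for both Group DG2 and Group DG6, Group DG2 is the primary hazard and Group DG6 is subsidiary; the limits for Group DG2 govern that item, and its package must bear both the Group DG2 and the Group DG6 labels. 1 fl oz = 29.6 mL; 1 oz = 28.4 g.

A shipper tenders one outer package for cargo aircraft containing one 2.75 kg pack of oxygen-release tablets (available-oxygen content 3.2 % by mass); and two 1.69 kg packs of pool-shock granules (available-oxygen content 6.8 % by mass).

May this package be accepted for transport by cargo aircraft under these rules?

Available-oxygen content 3.2 % by mass meets the Group DG3 criterion (Oxidizer), so the oxygen-release tablets are Group DG3.
With available-oxygen content 6.8 % by mass (> 3 % by mass), the pool-shock granules fall in Group DG3.
Total Group DG3: 2.75 kg + (two 1.69 kg packs = 3.38 kg) = 6.13 kg.
That exceeds the Group DG3 cargo aircraft limit of 5 kg.

No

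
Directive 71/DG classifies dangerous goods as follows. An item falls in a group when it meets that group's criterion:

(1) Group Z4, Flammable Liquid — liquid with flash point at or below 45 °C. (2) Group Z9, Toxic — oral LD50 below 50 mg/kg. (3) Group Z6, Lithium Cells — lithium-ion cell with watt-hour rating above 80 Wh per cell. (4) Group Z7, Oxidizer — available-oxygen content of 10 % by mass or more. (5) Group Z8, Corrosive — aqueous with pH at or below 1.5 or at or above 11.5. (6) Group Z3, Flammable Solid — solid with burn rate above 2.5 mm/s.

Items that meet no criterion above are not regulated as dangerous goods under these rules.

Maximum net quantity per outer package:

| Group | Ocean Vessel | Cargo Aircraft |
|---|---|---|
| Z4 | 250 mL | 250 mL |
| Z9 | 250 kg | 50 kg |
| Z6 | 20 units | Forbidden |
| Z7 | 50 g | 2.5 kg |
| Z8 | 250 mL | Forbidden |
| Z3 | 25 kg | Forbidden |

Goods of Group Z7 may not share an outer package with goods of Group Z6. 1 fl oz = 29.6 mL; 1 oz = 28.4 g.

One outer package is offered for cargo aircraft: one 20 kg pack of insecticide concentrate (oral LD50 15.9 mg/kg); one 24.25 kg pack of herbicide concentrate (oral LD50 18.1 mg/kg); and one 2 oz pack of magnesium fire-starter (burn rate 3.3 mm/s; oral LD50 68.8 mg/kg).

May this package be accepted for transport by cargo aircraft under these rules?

No

With oral LD50 15.9 mg/kg (< 50 mg/kg), the insecticide concentrate falls in Group Z9.
The herbicide concentrate has oral LD50 18.1 mg/kg, which is < 50 mg/kg, so it is Group Z9 (Toxic).
Magnesium fire-starter: burn rate 3.3 mm/s > 2.5 mm/s → Group Z3 (Flammable Solid).
Group Z9 net quantity: 20 kg + 24.25 kg = 44.25 kg.
That is within the Group Z9 cargo aircraft limit of 50 kg.
Group Z3 quantity: one 2 oz pack = 56.8 g.
By cargo aircraft, Group Z3 is Forbidden regardless of quantity.
The segregation rule (Group Z7 with Group Z6) does not apply to Group Z9 with Group Z3.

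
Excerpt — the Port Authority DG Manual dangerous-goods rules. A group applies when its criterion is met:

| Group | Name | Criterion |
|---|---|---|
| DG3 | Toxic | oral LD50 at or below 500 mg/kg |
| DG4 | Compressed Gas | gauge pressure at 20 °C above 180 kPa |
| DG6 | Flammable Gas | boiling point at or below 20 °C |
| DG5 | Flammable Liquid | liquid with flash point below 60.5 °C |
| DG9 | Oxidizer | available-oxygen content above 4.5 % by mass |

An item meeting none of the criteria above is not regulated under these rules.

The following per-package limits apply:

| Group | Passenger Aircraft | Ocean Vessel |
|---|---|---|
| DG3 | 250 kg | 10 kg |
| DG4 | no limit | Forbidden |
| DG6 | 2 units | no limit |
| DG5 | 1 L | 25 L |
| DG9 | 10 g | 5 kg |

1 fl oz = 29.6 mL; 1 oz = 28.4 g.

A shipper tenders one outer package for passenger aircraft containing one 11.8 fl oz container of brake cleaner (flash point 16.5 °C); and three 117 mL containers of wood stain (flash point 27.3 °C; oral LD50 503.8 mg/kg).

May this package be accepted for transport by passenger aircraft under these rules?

Yes

Brake cleaner: flash point 16.5 °C < 60.5 °C → Group DG5 (Flammable Liquid).
The wood stain has flash point 27.3 °C, which is < 60.5 °C, so it is Group DG5 (Flammable Liquid).
Group DG5 net quantity: (one 11.8 fl oz container = 349.28 mL) + (three 117 mL containers = 351 mL) = 700.28 mL.
That is within the Group DG5 passenger aircraft limit of 1 L.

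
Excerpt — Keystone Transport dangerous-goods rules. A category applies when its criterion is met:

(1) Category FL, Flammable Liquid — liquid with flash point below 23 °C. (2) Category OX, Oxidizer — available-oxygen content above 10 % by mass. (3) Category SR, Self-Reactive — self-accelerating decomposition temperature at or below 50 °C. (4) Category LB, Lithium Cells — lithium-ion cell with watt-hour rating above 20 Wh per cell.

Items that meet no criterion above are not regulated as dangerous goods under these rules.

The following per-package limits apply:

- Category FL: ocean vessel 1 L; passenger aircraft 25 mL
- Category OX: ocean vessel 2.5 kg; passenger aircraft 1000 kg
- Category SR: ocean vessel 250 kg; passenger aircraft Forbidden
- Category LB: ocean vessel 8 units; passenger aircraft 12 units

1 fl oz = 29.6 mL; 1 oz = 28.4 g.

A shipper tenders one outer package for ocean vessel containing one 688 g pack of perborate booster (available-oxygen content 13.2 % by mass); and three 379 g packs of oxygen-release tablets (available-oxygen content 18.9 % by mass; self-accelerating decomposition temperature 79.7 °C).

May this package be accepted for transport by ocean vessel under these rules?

Available-oxygen content 13.2 % by mass meets the Category OX criterion (Oxidizer), so the perborate booster is Category OX.
Available-oxygen content 18.9 % by mass meets the Category OX criterion (Oxidizer), so the oxygen-release tablets are Category OX.
Total Category OX: 688 g + (three 379 g packs = 1.137 kg) = 1.825 kg.
1.825 kg ≤ 2.5 kg (ocean vessel limit, Category OX) — within limit.

Yes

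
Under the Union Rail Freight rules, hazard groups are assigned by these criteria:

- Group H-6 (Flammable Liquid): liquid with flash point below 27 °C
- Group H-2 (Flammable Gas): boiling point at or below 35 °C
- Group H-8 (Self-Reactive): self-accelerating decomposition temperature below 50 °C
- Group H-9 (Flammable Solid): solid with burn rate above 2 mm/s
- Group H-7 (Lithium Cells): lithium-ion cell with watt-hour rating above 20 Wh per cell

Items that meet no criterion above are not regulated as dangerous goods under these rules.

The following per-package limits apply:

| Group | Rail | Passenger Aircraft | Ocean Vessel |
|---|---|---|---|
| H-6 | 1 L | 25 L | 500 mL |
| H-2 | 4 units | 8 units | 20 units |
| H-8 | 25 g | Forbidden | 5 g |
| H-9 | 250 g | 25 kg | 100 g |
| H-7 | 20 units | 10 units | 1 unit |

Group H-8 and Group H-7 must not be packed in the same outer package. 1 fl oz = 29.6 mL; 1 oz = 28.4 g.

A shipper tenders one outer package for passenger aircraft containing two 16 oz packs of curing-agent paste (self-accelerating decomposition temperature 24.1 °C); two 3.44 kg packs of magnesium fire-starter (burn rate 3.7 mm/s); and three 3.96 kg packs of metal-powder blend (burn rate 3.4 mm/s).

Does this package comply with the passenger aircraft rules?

With self-accelerating decomposition temperature 24.1 °C (< 50 °C), the curing-agent paste falls in Group H-8.
Magnesium fire-starter: burn rate 3.7 mm/s > 2 mm/s → Group H-9 (Flammable Solid).
Metal-powder blend: burn rate 3.4 mm/s > 2 mm/s → Group H-9 (Flammable Solid).
Total Group H-9: (two 3.44 kg packs = 6.88 kg) + (three 3.96 kg packs = 11.88 kg) = 18.76 kg.
That is within the Group H-9 passenger aircraft limit of 25 kg.
Group H-8 quantity: two 16 oz packs = 908.8 g.
Group H-8 is Forbidden by passenger aircraft.
The segregation rule (Group H-8 with Group H-7) does not apply to Group H-9 with Group H-8.

No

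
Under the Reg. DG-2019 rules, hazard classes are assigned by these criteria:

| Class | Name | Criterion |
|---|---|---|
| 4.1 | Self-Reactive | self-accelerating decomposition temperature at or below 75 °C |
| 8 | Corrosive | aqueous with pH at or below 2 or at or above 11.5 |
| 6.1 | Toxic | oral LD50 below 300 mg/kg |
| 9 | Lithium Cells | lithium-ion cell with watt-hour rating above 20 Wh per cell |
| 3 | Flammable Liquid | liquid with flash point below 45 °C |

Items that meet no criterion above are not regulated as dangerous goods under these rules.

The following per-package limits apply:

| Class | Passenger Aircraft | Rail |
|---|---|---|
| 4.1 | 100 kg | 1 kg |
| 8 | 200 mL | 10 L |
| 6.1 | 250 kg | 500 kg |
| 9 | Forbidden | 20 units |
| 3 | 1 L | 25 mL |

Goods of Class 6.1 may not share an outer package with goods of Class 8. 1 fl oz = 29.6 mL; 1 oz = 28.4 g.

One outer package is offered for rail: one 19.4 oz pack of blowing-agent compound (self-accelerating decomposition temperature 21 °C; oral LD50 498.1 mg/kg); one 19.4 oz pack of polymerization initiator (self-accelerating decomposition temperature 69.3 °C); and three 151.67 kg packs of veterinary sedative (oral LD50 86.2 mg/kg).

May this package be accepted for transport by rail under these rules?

Self-accelerating decomposition temperature 21 °C meets the Class 4.1 criterion (Self-Reactive), so the blowing-agent compound is Class 4.1.
The polymerization initiator has self-accelerating decomposition temperature 69.3 °C, which is ≤ 75 °C, so it is Class 4.1 (Self-Reactive).
Oral LD50 86.2 mg/kg meets the Class 6.1 criterion (Toxic), so the veterinary sedative is Class 6.1.
Total Class 4.1: (one 19.4 oz pack = 550.96 g) + (one 19.4 oz pack = 550.96 g) = 1101.92 g.
1101.92 g exceeds the rail limit of 1 kg for Class 4.1.
Class 6.1 quantity: three 151.67 kg packs = 455.01 kg.
455.01 kg is within the rail limit of 500 kg for Class 6.1.
The segregation rule (Class 6.1 with Class 8) does not apply to Class 4.1 with Class 6.1.

No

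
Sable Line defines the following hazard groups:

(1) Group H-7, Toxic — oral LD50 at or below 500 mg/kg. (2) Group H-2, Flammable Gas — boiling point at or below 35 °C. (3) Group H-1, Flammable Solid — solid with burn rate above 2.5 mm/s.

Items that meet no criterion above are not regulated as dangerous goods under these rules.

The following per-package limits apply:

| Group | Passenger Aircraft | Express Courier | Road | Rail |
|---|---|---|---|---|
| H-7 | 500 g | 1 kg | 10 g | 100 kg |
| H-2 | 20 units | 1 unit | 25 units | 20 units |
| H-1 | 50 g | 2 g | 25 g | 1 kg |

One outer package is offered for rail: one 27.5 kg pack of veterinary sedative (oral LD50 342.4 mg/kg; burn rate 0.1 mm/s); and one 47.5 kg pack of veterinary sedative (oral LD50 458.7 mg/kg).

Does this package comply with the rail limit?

Veterinary sedative: oral LD50 342.4 mg/kg ≤ 500 mg/kg → Group H-7 (Toxic).
The veterinary sedative has oral LD50 458.7 mg/kg, which is ≤ 500 mg/kg, so it is Group H-7 (Toxic).
Group H-7 net quantity: 27.5 kg + 47.5 kg = 75 kg.
75 kg ≤ 100 kg (rail limit, Group H-7) — within limit.

Yes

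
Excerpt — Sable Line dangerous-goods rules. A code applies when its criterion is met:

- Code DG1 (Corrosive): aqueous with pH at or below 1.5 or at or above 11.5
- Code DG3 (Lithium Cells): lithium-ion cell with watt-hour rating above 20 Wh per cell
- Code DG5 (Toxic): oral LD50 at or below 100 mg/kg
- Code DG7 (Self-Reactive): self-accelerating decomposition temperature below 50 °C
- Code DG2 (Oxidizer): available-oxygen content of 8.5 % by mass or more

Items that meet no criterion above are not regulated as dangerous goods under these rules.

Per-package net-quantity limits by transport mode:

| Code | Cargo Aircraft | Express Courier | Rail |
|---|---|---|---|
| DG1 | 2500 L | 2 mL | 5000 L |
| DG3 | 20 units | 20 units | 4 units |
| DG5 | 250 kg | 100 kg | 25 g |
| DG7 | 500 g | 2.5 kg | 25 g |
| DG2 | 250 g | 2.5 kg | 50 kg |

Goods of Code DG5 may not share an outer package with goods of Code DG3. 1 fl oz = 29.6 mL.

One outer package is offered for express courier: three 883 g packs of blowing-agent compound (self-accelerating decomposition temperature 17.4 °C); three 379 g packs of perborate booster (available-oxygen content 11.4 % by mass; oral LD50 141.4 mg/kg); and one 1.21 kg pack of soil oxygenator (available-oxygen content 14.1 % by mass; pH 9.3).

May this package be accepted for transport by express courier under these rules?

No

Self-accelerating decomposition temperature 17.4 °C meets the Code DG7 criterion (Self-Reactive), so the blowing-agent compound is Code DG7.
Perborate booster: available-oxygen content 11.4 % by mass ≥ 8.5 % by mass → Code DG2 (Oxidizer).
Soil oxygenator: available-oxygen content 14.1 % by mass ≥ 8.5 % by mass → Code DG2 (Oxidizer).
Code DG2 net quantity: (three 379 g packs = 1.137 kg) + 1.21 kg = 2.347 kg.
That is within the Code DG2 express courier limit of 2.5 kg.
Code DG7 quantity: three 883 g packs = 2.649 kg.
2.649 kg exceeds the express courier limit of 2.5 kg for Code DG7.
The segregation rule (Code DG5 with Code DG3) does not apply to Code DG2 with Code DG7.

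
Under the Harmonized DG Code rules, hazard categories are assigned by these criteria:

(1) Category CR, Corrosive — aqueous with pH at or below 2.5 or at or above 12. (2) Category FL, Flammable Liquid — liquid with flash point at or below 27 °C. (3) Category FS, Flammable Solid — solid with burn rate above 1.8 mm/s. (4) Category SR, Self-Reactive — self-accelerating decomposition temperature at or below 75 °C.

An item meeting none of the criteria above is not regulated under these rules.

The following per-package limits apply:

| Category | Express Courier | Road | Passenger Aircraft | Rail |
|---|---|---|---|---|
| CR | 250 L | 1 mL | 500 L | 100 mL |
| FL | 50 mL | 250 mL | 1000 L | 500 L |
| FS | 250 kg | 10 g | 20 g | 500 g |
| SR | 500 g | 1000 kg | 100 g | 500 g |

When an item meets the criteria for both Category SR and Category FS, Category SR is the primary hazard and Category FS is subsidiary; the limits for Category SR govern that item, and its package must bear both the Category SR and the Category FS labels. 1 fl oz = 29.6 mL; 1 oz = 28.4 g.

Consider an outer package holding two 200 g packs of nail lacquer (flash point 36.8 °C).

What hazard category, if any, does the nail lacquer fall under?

Not regulated

flash point 36.8 °C is not below 27 °C, so Category FL does not apply.
No criterion is met, so the item is not regulated.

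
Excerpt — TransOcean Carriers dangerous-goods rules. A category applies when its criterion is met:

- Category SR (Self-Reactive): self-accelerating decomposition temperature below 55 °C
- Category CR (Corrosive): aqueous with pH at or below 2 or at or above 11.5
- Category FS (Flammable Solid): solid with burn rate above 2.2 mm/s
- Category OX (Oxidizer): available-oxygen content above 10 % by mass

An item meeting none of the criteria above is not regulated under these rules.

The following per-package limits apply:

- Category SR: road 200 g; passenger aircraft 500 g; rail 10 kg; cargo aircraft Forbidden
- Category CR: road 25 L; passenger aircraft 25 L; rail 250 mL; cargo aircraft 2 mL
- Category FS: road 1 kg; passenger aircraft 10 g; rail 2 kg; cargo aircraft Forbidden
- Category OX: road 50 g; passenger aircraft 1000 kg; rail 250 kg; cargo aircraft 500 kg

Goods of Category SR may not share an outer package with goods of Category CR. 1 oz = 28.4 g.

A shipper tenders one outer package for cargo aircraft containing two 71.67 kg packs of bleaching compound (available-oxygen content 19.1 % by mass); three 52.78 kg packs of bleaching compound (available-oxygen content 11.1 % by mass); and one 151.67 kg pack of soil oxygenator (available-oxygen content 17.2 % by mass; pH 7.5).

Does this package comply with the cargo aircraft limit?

With available-oxygen content 19.1 % by mass (> 10 % by mass), the bleaching compound falls in Category OX.
Available-oxygen content 11.1 % by mass meets the Category OX criterion (Oxidizer), so the bleaching compound is Category OX.
The soil oxygenator has available-oxygen content 17.2 % by mass, which is > 10 % by mass, so it is Category OX (Oxidizer).
Total Category OX: (two 71.67 kg packs = 143.34 kg) + (three 52.78 kg packs = 158.34 kg) + 151.67 kg = 453.35 kg.
453.35 kg ≤ 500 kg (cargo aircraft limit, Category OX) — within limit.

Yes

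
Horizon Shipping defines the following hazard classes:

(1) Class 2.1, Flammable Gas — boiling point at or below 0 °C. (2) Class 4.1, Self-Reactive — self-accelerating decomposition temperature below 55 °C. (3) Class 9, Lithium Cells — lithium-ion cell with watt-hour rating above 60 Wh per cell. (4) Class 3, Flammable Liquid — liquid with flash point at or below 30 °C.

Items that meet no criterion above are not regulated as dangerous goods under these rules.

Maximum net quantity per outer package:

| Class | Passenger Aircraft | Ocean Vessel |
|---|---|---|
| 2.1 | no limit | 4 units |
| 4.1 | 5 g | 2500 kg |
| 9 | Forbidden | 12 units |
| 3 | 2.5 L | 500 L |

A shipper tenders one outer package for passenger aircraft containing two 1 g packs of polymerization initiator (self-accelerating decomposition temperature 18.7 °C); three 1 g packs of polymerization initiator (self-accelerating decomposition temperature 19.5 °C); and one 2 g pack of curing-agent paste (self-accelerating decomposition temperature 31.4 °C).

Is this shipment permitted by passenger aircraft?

Polymerization initiator: self-accelerating decomposition temperature 18.7 °C < 55 °C → Class 4.1 (Self-Reactive).
Polymerization initiator: self-accelerating decomposition temperature 19.5 °C < 55 °C → Class 4.1 (Self-Reactive).
Curing-agent paste: self-accelerating decomposition temperature 31.4 °C < 55 °C → Class 4.1 (Self-Reactive).
Class 4.1 net quantity: (two 1 g packs = 2 g) + (three 1 g packs = 3 g) + 2 g = 7 g.
7 g exceeds the passenger aircraft limit of 5 g for Class 4.1.

No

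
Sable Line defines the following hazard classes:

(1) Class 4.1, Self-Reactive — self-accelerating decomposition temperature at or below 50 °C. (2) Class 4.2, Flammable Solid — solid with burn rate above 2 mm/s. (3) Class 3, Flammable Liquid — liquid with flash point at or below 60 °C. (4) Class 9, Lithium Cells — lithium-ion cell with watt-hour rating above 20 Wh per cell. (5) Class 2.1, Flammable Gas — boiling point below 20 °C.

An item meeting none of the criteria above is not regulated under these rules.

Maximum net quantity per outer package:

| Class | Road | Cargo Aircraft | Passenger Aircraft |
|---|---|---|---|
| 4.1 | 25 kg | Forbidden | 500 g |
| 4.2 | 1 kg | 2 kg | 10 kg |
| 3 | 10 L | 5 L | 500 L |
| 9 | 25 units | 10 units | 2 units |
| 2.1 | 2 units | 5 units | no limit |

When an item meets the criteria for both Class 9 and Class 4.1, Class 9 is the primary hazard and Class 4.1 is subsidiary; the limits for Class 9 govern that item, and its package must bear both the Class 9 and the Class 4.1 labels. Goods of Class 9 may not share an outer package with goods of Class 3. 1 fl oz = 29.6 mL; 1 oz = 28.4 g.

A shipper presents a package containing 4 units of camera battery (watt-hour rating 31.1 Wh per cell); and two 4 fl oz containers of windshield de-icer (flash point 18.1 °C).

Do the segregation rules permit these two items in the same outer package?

No

With watt-hour rating 31.1 Wh per cell (> 20 Wh per cell), the camera battery falls in Class 9.
Flash point 18.1 °C meets the Class 3 criterion (Flammable Liquid), so the windshield de-icer is Class 3.
Class 9 and Class 3 may not share an outer package.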